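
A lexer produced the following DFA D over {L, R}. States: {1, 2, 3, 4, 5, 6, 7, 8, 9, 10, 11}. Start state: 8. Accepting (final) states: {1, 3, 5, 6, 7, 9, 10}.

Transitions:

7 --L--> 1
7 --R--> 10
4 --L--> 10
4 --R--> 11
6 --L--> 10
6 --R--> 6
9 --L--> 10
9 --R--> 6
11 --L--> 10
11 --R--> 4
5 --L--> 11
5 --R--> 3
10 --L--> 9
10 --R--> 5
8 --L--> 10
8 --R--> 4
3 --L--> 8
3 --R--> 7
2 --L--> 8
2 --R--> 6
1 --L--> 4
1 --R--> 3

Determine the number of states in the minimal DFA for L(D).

States {2} cannot be reached from the start state, so discard them.
P0 = {1,3,5,6,7,9,10} | {4,8,11}.
On input L, block {1,3,5,6,7,9,10} splits into {6,7,9,10} and {1,3,5}.
Refine {6,7,9,10} on symbol L: members go to different blocks, giving {6,9,10} and {7}.
On input R, block {6,9,10} splits into {6,9} and {10}.
Split {1,3,5} by δ(·,R) → {1,5} and {3}.
The partition is now stable with 6 blocks: {6,9} | {4,8,11} | {1,5} | {7} | {10} | {3}.

6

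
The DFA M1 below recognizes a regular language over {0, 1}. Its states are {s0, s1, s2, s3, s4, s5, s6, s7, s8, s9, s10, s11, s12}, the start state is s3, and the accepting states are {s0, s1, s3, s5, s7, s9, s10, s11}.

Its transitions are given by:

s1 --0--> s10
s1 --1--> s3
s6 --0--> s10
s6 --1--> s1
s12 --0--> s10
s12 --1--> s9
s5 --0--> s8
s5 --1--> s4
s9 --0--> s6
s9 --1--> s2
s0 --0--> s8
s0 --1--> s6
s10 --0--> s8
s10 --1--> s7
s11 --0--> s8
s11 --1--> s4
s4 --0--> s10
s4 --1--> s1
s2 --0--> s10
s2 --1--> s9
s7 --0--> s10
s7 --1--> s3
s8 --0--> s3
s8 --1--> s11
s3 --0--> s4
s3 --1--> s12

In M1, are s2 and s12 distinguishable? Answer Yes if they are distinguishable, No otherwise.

Reachable states from the start: {s1,s2,s3,s4,s6,s7,s8,s9,s10,s11,s12}. Unreachable: {s0,s5} — drop them.
Initial partition by acceptance: {s1,s3,s7,s9,s10,s11} | {s2,s4,s6,s8,s12}.
Refine {s1,s3,s7,s9,s10,s11} on symbol 0: members go to different blocks, giving {s3,s9,s10,s11} and {s1,s7}.
On input 1, block {s3,s9,s10,s11} splits into {s3,s9,s11} and {s10}.
Refine {s2,s4,s6,s8,s12} on symbol 0: members go to different blocks, giving {s2,s4,s6,s12} and {s8}.
Split {s3,s9,s11} by δ(·,0) → {s3,s9} and {s11}.
On input 1, block {s2,s4,s6,s12} splits into {s2,s12} and {s4,s6}.
No further refinement is possible. Final partition (7 blocks): {s3,s9} | {s2,s12} | {s1,s7} | {s10} | {s8} | {s11} | {s4,s6}.
s2 and s12 lie in the same block of the stable partition, so they are equivalent — no string distinguishes them.

No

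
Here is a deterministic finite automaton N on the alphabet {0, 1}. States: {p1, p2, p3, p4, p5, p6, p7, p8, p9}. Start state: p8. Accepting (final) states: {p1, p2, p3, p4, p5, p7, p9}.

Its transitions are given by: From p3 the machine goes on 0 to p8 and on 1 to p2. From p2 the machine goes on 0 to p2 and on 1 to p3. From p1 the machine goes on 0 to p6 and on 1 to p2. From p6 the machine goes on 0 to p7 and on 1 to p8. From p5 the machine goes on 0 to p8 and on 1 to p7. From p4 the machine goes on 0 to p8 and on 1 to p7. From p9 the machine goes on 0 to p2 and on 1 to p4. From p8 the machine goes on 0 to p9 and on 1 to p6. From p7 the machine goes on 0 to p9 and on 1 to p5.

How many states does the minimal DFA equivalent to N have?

First remove the unreachable states {p1}; 8 states remain.
P0 = {p2,p3,p4,p5,p7,p9} | {p6,p8}.
On input 0, block {p2,p3,p4,p5,p7,p9} splits into {p2,p7,p9} and {p3,p4,p5}.
Stable partition: {p2,p7,p9} | {p6,p8} | {p3,p4,p5} — 3 equivalence classes.

3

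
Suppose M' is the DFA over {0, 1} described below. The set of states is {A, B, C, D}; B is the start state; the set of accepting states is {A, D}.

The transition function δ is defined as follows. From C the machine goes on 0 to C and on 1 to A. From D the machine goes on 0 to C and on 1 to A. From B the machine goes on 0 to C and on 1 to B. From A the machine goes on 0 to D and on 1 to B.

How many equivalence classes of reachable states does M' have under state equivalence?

4

All states are reachable from the start state.
Initial partition by acceptance: {A,D} | {B,C}.
Refine {A,D} on symbol 0: members go to different blocks, giving {A} and {D}.
Refine {B,C} on symbol 1: members go to different blocks, giving {B} and {C}.
The partition is now stable with 4 blocks: {A} | {B} | {D} | {C}.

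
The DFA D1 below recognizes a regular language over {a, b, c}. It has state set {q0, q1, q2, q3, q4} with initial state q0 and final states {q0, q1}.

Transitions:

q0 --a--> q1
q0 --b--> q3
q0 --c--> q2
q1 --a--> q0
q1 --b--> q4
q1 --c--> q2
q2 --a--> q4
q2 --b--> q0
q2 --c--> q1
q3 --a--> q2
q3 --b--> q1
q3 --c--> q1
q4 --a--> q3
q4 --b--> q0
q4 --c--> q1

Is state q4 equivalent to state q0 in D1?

No

All states are reachable from the start state.
Initial partition by acceptance: {q0,q1} | {q2,q3,q4}.
Stable partition: {q0,q1} | {q2,q3,q4} — 2 equivalence classes.
q4 and q0 end up in different blocks, so they are distinguishable. For instance, the string 'ε' is accepted from only q0.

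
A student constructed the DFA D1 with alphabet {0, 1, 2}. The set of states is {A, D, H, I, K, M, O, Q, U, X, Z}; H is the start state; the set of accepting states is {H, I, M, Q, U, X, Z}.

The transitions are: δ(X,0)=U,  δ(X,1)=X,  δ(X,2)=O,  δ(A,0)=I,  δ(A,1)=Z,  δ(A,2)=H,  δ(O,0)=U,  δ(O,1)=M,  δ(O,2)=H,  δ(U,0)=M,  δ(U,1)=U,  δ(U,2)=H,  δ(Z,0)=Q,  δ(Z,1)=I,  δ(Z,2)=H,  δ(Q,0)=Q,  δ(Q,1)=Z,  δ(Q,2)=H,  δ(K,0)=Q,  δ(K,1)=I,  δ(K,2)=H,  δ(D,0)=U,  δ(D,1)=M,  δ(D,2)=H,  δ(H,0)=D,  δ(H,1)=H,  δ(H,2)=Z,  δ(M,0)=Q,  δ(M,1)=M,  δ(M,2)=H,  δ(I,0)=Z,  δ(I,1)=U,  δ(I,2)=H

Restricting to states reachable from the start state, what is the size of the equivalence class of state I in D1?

States {A,K,O,X} cannot be reached from the start state, so discard them.
Initial partition by acceptance: {H,I,M,Q,U,Z} | {D}.
Refine {H,I,M,Q,U,Z} on symbol 0: members go to different blocks, giving {I,M,Q,U,Z} and {H}.
No further refinement is possible. Final partition (3 blocks): {I,M,Q,U,Z} | {D} | {H}.
State I belongs to the block {I,M,Q,U,Z}, which has 5 states.

5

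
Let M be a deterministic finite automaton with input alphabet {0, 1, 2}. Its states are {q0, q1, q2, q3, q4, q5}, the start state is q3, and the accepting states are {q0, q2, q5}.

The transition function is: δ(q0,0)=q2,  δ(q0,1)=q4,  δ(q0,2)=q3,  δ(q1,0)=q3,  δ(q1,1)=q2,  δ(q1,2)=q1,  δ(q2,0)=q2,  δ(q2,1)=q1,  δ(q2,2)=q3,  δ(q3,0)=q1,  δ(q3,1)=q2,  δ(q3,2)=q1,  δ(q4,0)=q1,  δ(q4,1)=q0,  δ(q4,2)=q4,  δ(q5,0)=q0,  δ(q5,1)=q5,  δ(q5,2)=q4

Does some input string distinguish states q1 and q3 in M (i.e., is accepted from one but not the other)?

No

First remove the unreachable states {q0,q4,q5}; 3 states remain.
P0 = {q2} | {q1,q3}.
No further refinement is possible. Final partition (2 blocks): {q2} | {q1,q3}.
q1 and q3 lie in the same block of the stable partition, so they are equivalent — no string distinguishes them.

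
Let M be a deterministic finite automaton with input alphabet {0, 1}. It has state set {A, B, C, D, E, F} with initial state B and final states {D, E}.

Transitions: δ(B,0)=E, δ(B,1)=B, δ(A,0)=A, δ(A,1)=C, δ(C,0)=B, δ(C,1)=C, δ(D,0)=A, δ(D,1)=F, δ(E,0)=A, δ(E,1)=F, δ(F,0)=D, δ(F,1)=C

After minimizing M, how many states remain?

Start with accepting vs non-accepting: {D,E} | {A,B,C,F}.
On input 0, block {A,B,C,F} splits into {A,C} and {B,F}.
Split {A,C} by δ(·,0) → {A} and {C}.
Refine {B,F} on symbol 1: members go to different blocks, giving {B} and {F}.
The partition is now stable with 5 blocks: {D,E} | {A} | {B} | {C} | {F}.

5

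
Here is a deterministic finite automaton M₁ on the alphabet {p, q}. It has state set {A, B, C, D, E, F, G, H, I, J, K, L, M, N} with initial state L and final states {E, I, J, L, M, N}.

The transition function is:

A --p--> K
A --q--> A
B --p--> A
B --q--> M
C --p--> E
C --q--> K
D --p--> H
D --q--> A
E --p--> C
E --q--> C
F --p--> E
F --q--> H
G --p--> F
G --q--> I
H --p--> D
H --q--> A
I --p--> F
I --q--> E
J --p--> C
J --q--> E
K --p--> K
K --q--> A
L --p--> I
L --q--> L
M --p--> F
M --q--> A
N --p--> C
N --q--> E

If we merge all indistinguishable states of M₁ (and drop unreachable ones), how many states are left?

States {B,G,J,M,N} cannot be reached from the start state, so discard them.
Start with accepting vs non-accepting: {E,I,L} | {A,C,D,F,H,K}.
Split {E,I,L} by δ(·,p) → {E,I} and {L}.
On input q, block {E,I} splits into {E} and {I}.
Refine {A,C,D,F,H,K} on symbol p: members go to different blocks, giving {A,D,H,K} and {C,F}.
No further refinement is possible. Final partition (5 blocks): {E} | {A,D,H,K} | {L} | {I} | {C,F}.

5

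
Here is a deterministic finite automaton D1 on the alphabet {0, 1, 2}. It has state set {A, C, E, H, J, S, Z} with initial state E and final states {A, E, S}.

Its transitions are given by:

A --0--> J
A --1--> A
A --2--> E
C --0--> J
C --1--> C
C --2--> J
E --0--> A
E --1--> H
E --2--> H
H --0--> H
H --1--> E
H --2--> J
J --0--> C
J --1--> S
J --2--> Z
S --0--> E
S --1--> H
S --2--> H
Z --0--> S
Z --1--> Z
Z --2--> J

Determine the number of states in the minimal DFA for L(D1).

7

Every state is reachable, so we keep all 7.
Initial partition by acceptance: {A,E,S} | {C,H,J,Z}.
On input 0, block {A,E,S} splits into {E,S} and {A}.
Split {E,S} by δ(·,0) → {E} and {S}.
Refine {C,H,J,Z} on symbol 0: members go to different blocks, giving {C,H,J} and {Z}.
Refine {C,H,J} on symbol 1: members go to different blocks, giving {H} and {J} and {C}.
The partition is now stable with 7 blocks: {E} | {H} | {A} | {S} | {Z} | {J} | {C}.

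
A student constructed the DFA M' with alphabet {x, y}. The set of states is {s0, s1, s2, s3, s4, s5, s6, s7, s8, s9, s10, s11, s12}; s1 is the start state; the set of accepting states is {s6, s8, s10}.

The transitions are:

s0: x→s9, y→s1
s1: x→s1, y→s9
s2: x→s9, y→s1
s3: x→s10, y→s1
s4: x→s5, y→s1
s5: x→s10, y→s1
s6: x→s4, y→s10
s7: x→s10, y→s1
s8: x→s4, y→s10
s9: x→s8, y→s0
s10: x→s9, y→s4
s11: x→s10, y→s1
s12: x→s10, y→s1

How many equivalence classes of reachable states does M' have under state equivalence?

Reachable states from the start: {s0,s1,s4,s5,s8,s9,s10}. Unreachable: {s2,s3,s6,s7,s11,s12} — drop them.
Initial partition by acceptance: {s8,s10} | {s0,s1,s4,s5,s9}.
On input y, block {s8,s10} splits into {s8} and {s10}.
Split {s0,s1,s4,s5,s9} by δ(·,x) → {s0,s1,s4} and {s5} and {s9}.
On input x, block {s0,s1,s4} splits into {s0} and {s1} and {s4}.
Stable partition: {s8} | {s0} | {s10} | {s5} | {s9} | {s1} | {s4} — 7 equivalence classes.

7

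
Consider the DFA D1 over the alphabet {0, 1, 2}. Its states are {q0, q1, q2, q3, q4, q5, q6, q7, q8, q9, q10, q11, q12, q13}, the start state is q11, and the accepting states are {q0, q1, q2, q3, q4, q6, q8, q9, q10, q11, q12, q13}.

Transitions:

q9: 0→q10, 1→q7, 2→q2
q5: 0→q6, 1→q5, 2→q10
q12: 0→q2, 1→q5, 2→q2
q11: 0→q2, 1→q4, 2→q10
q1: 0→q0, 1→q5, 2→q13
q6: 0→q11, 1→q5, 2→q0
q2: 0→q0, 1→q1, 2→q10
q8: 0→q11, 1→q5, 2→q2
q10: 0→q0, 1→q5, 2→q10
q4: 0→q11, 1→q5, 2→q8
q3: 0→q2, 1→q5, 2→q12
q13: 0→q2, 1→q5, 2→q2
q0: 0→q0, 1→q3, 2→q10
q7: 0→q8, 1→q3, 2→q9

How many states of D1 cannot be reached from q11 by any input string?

2

Starting at q11 and following transitions, the reachable set is {q0, q1, q2, q3, q4, q5, q6, q8, q10, q11, q12, q13}. That leaves q7, q9 unreachable — 2 in total.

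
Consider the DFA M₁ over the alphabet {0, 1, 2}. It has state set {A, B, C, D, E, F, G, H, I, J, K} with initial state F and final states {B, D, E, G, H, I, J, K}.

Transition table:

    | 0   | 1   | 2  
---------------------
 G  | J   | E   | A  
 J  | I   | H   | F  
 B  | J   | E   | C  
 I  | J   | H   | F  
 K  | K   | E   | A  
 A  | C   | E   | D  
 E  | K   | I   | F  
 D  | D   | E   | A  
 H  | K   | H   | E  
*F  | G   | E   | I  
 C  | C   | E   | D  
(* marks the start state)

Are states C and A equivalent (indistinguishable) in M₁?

States {B} cannot be reached from the start state, so discard them.
P0 = {D,E,G,H,I,J,K} | {A,C,F}.
Refine {D,E,G,H,I,J,K} on symbol 2: members go to different blocks, giving {D,E,G,I,J,K} and {H}.
On input 1, block {D,E,G,I,J,K} splits into {D,E,G,K} and {I,J}.
On input 0, block {D,E,G,K} splits into {D,E,K} and {G}.
Refine {D,E,K} on symbol 1: members go to different blocks, giving {D,K} and {E}.
Refine {A,C,F} on symbol 0: members go to different blocks, giving {A,C} and {F}.
No further refinement is possible. Final partition (7 blocks): {D,K} | {A,C} | {H} | {I,J} | {G} | {E} | {F}.
C and A lie in the same block of the stable partition, so they are equivalent — no string distinguishes them.

Yes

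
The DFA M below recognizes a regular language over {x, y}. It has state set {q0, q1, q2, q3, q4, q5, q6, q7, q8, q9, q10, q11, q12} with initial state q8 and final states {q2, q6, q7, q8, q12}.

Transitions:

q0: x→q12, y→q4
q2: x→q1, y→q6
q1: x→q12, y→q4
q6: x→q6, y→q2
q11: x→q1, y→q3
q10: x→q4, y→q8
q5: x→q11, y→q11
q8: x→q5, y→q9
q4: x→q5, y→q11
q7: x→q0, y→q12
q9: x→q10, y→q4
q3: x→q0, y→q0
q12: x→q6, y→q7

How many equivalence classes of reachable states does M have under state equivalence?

All states are reachable from the start state.
P0 = {q2,q6,q7,q8,q12} | {q0,q1,q3,q4,q5,q9,q10,q11}.
Refine {q2,q6,q7,q8,q12} on symbol x: members go to different blocks, giving {q2,q7,q8} and {q6,q12}.
On input y, block {q2,q7,q8} splits into {q2,q7} and {q8}.
Refine {q0,q1,q3,q4,q5,q9,q10,q11} on symbol x: members go to different blocks, giving {q3,q4,q5,q9,q10,q11} and {q0,q1}.
Refine {q3,q4,q5,q9,q10,q11} on symbol x: members go to different blocks, giving {q4,q5,q9,q10} and {q3,q11}.
Split {q4,q5,q9,q10} by δ(·,x) → {q4,q9,q10} and {q5}.
On input x, block {q4,q9,q10} splits into {q9,q10} and {q4}.
On input x, block {q9,q10} splits into {q9} and {q10}.
On input y, block {q3,q11} splits into {q3} and {q11}.
Stable partition: {q2,q7} | {q9} | {q6,q12} | {q8} | {q0,q1} | {q3} | {q5} | {q4} | {q10} | {q11} — 10 equivalence classes.

10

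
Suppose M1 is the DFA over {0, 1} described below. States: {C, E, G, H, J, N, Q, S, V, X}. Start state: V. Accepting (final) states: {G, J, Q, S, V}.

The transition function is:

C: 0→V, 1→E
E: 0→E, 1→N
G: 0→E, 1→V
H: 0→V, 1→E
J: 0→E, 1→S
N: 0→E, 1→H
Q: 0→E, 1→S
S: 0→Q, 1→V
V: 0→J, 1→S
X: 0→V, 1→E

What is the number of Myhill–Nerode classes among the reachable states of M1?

Reachable states from the start: {E,H,J,N,Q,S,V}. Unreachable: {C,G,X} — drop them.
Initial partition by acceptance: {J,Q,S,V} | {E,H,N}.
Refine {J,Q,S,V} on symbol 0: members go to different blocks, giving {S,V} and {J,Q}.
Refine {E,H,N} on symbol 0: members go to different blocks, giving {E,N} and {H}.
Refine {E,N} on symbol 1: members go to different blocks, giving {N} and {E}.
No further refinement is possible. Final partition (5 blocks): {S,V} | {N} | {J,Q} | {H} | {E}.

5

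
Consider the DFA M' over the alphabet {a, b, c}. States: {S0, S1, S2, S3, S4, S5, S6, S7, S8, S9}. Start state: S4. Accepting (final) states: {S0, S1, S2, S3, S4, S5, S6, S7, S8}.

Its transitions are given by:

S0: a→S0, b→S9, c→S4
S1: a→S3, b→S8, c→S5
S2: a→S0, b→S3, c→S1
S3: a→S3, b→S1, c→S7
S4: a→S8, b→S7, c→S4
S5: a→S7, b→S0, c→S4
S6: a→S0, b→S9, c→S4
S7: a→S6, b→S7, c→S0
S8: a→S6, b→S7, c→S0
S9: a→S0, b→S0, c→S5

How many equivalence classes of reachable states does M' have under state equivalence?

States {S1,S2,S3} cannot be reached from the start state, so discard them.
P0 = {S0,S4,S5,S6,S7,S8} | {S9}.
Refine {S0,S4,S5,S6,S7,S8} on symbol b: members go to different blocks, giving {S4,S5,S7,S8} and {S0,S6}.
Refine {S4,S5,S7,S8} on symbol a: members go to different blocks, giving {S4,S5} and {S7,S8}.
On input b, block {S4,S5} splits into {S4} and {S5}.
The partition is now stable with 5 blocks: {S4} | {S9} | {S0,S6} | {S7,S8} | {S5}.

5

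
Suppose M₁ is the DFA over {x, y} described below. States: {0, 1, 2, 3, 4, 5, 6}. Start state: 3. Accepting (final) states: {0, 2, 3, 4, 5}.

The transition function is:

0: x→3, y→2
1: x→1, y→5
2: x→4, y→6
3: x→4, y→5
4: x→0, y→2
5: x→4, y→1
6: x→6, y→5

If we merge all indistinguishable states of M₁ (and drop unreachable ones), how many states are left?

Every state is reachable, so we keep all 7.
Start with accepting vs non-accepting: {0,2,3,4,5} | {1,6}.
Split {0,2,3,4,5} by δ(·,y) → {0,3,4} and {2,5}.
No further refinement is possible. Final partition (3 blocks): {0,3,4} | {1,6} | {2,5}.

3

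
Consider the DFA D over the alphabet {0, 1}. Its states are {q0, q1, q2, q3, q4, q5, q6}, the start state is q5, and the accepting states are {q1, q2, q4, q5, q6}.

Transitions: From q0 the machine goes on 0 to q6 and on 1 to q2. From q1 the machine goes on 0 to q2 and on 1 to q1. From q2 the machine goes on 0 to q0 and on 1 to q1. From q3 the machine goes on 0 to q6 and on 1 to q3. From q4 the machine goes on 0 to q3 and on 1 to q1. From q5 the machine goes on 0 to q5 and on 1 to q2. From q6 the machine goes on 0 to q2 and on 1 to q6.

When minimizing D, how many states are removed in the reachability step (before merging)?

BFS from q5 reaches {q0, q1, q2, q5, q6}; the 2 state(s) q3, q4 are never visited.

2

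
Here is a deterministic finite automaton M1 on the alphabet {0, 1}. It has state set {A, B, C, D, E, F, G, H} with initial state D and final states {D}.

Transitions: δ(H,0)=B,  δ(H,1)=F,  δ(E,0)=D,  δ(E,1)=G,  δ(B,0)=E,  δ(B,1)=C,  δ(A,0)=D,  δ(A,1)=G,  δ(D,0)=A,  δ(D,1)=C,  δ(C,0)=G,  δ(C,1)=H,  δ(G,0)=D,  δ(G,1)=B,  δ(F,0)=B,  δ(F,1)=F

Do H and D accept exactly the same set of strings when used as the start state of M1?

No

All states are reachable from the start state.
P0 = {D} | {A,B,C,E,F,G,H}.
Refine {A,B,C,E,F,G,H} on symbol 0: members go to different blocks, giving {B,C,F,H} and {A,E,G}.
Split {B,C,F,H} by δ(·,0) → {B,C} and {F,H}.
Refine {B,C} on symbol 1: members go to different blocks, giving {B} and {C}.
Refine {A,E,G} on symbol 1: members go to different blocks, giving {A,E} and {G}.
Stable partition: {D} | {B} | {A,E} | {F,H} | {C} | {G} — 6 equivalence classes.
H and D end up in different blocks, so they are distinguishable. For instance, the string 'ε' is accepted from only D.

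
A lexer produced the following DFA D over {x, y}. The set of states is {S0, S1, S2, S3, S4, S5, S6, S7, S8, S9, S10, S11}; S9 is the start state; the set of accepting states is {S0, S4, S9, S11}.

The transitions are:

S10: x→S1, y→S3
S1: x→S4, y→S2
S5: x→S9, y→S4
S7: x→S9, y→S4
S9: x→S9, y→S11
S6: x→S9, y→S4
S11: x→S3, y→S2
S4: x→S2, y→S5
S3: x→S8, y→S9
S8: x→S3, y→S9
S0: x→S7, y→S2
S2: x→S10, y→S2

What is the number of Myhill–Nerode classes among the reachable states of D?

Reachable states from the start: {S1,S2,S3,S4,S5,S8,S9,S10,S11}. Unreachable: {S0,S6,S7} — drop them.
P0 = {S4,S9,S11} | {S1,S2,S3,S5,S8,S10}.
Refine {S4,S9,S11} on symbol x: members go to different blocks, giving {S4,S11} and {S9}.
Refine {S1,S2,S3,S5,S8,S10} on symbol x: members go to different blocks, giving {S2,S3,S8,S10} and {S1} and {S5}.
Split {S4,S11} by δ(·,y) → {S4} and {S11}.
Refine {S2,S3,S8,S10} on symbol x: members go to different blocks, giving {S2,S3,S8} and {S10}.
Refine {S2,S3,S8} on symbol x: members go to different blocks, giving {S3,S8} and {S2}.
No further refinement is possible. Final partition (8 blocks): {S4} | {S3,S8} | {S9} | {S1} | {S5} | {S11} | {S10} | {S2}.

8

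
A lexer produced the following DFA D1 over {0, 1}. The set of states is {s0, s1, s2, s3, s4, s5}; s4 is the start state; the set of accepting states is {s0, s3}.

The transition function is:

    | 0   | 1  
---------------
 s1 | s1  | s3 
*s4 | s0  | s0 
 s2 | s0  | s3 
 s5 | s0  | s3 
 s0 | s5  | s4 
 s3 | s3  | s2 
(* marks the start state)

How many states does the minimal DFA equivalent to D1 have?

First remove the unreachable states {s1}; 5 states remain.
Start with accepting vs non-accepting: {s0,s3} | {s2,s4,s5}.
On input 0, block {s0,s3} splits into {s0} and {s3}.
On input 1, block {s2,s4,s5} splits into {s2,s5} and {s4}.
The partition is now stable with 4 blocks: {s0} | {s2,s5} | {s3} | {s4}.

4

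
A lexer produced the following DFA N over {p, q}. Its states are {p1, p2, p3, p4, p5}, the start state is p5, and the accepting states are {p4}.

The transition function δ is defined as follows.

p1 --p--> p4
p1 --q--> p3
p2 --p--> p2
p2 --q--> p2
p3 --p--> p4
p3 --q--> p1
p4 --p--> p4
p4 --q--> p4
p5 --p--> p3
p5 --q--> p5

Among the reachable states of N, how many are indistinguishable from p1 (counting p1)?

2

First remove the unreachable states {p2}; 4 states remain.
P0 = {p4} | {p1,p3,p5}.
On input p, block {p1,p3,p5} splits into {p1,p3} and {p5}.
Stable partition: {p4} | {p1,p3} | {p5} — 3 equivalence classes.
The equivalence class containing p1 is {p1,p3}, of size 2.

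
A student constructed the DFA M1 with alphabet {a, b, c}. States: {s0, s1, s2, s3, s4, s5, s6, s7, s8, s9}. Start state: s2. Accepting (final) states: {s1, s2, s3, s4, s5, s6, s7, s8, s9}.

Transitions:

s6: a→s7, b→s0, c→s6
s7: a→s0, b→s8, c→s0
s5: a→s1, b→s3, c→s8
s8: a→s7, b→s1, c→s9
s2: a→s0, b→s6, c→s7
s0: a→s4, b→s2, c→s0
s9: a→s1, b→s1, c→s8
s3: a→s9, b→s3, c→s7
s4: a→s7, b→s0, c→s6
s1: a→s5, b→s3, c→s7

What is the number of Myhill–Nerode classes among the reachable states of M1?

7

Start with accepting vs non-accepting: {s1,s2,s3,s4,s5,s6,s7,s8,s9} | {s0}.
On input a, block {s1,s2,s3,s4,s5,s6,s7,s8,s9} splits into {s1,s3,s4,s5,s6,s8,s9} and {s2,s7}.
On input a, block {s1,s3,s4,s5,s6,s8,s9} splits into {s1,s3,s5,s9} and {s4,s6,s8}.
Refine {s1,s3,s5,s9} on symbol c: members go to different blocks, giving {s1,s3} and {s5,s9}.
On input c, block {s2,s7} splits into {s2} and {s7}.
Refine {s4,s6,s8} on symbol b: members go to different blocks, giving {s4,s6} and {s8}.
Stable partition: {s1,s3} | {s0} | {s2} | {s4,s6} | {s5,s9} | {s7} | {s8} — 7 equivalence classes.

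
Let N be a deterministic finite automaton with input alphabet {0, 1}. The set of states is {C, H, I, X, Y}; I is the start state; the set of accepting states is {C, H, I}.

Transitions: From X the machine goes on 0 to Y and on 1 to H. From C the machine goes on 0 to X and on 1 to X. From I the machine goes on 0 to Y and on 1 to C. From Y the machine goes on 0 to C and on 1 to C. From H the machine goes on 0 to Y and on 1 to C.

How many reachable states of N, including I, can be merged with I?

Start with accepting vs non-accepting: {C,H,I} | {X,Y}.
Refine {C,H,I} on symbol 1: members go to different blocks, giving {H,I} and {C}.
On input 0, block {X,Y} splits into {X} and {Y}.
Stable partition: {H,I} | {X} | {C} | {Y} — 4 equivalence classes.
The equivalence class containing I is {H,I}, of size 2.

2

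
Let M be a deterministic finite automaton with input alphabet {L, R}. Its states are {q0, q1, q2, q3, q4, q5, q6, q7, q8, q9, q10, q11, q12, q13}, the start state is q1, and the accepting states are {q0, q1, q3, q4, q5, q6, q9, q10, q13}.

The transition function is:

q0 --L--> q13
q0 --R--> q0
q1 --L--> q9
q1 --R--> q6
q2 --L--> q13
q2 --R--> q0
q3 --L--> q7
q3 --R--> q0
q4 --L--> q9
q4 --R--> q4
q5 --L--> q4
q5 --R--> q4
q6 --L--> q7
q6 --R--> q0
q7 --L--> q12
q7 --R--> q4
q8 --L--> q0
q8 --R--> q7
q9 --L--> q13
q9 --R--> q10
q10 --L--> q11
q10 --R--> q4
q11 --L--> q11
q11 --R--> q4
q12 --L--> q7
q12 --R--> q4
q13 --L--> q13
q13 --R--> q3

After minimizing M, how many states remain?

4

First remove the unreachable states {q2,q5,q8}; 11 states remain.
P0 = {q0,q1,q3,q4,q6,q9,q10,q13} | {q7,q11,q12}.
Refine {q0,q1,q3,q4,q6,q9,q10,q13} on symbol L: members go to different blocks, giving {q0,q1,q4,q9,q13} and {q3,q6,q10}.
On input R, block {q0,q1,q4,q9,q13} splits into {q1,q9,q13} and {q0,q4}.
Stable partition: {q1,q9,q13} | {q7,q11,q12} | {q3,q6,q10} | {q0,q4} — 4 equivalence classes.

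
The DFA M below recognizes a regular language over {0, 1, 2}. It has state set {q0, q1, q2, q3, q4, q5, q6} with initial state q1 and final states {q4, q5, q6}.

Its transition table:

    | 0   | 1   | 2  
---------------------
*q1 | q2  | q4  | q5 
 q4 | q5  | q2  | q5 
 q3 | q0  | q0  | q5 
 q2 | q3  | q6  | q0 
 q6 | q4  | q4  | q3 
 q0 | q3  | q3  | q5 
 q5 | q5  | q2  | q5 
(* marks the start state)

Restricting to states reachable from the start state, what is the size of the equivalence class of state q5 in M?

Start with accepting vs non-accepting: {q4,q5,q6} | {q0,q1,q2,q3}.
Refine {q4,q5,q6} on symbol 1: members go to different blocks, giving {q4,q5} and {q6}.
Refine {q0,q1,q2,q3} on symbol 1: members go to different blocks, giving {q0,q3} and {q1} and {q2}.
No further refinement is possible. Final partition (5 blocks): {q4,q5} | {q0,q3} | {q6} | {q1} | {q2}.
The equivalence class containing q5 is {q4,q5}, of size 2.

2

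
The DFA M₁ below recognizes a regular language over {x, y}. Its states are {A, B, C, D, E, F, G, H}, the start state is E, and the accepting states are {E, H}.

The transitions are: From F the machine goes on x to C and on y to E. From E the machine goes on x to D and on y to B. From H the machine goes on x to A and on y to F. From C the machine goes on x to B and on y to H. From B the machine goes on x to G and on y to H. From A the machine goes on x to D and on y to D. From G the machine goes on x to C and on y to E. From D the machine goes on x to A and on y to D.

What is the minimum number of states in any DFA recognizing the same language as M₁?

P0 = {E,H} | {A,B,C,D,F,G}.
Refine {A,B,C,D,F,G} on symbol y: members go to different blocks, giving {B,C,F,G} and {A,D}.
The partition is now stable with 3 blocks: {E,H} | {B,C,F,G} | {A,D}.

3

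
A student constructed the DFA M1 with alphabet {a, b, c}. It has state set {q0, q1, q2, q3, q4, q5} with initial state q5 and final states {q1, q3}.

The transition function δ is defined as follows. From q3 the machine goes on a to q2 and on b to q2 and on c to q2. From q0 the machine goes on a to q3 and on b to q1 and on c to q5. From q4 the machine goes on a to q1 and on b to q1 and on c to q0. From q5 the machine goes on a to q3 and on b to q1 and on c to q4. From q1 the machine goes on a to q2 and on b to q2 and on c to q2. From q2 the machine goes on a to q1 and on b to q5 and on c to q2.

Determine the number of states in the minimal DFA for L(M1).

3

P0 = {q1,q3} | {q0,q2,q4,q5}.
Split {q0,q2,q4,q5} by δ(·,b) → {q0,q4,q5} and {q2}.
The partition is now stable with 3 blocks: {q1,q3} | {q0,q4,q5} | {q2}.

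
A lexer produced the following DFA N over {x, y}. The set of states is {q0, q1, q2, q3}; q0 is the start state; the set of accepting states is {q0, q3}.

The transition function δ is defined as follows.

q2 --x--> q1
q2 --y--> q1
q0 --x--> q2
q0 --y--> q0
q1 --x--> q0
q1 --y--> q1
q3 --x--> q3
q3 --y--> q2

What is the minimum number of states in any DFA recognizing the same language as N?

Reachable states from the start: {q0,q1,q2}. Unreachable: {q3} — drop them.
P0 = {q0} | {q1,q2}.
Refine {q1,q2} on symbol x: members go to different blocks, giving {q1} and {q2}.
No further refinement is possible. Final partition (3 blocks): {q0} | {q1} | {q2}.

3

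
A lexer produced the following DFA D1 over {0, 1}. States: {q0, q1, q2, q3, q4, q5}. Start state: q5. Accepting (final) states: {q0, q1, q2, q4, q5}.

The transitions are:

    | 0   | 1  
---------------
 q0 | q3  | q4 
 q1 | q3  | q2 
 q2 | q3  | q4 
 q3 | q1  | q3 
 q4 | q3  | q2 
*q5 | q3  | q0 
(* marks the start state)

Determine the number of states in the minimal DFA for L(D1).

All states are reachable from the start state.
Initial partition by acceptance: {q0,q1,q2,q4,q5} | {q3}.
Stable partition: {q0,q1,q2,q4,q5} | {q3} — 2 equivalence classes.

2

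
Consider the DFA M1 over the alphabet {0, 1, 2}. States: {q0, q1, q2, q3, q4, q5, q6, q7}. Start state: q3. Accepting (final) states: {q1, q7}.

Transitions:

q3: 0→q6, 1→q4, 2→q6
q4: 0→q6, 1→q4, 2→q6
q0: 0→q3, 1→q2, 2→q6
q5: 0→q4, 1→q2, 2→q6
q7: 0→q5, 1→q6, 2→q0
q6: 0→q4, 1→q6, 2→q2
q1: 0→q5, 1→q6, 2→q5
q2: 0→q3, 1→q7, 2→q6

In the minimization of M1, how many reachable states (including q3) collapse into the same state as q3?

2

Reachable states from the start: {q0,q2,q3,q4,q5,q6,q7}. Unreachable: {q1} — drop them.
P0 = {q7} | {q0,q2,q3,q4,q5,q6}.
On input 1, block {q0,q2,q3,q4,q5,q6} splits into {q0,q3,q4,q5,q6} and {q2}.
Refine {q0,q3,q4,q5,q6} on symbol 1: members go to different blocks, giving {q3,q4,q6} and {q0,q5}.
On input 2, block {q3,q4,q6} splits into {q3,q4} and {q6}.
No further refinement is possible. Final partition (5 blocks): {q7} | {q3,q4} | {q2} | {q0,q5} | {q6}.
State q3 belongs to the block {q3,q4}, which has 2 states.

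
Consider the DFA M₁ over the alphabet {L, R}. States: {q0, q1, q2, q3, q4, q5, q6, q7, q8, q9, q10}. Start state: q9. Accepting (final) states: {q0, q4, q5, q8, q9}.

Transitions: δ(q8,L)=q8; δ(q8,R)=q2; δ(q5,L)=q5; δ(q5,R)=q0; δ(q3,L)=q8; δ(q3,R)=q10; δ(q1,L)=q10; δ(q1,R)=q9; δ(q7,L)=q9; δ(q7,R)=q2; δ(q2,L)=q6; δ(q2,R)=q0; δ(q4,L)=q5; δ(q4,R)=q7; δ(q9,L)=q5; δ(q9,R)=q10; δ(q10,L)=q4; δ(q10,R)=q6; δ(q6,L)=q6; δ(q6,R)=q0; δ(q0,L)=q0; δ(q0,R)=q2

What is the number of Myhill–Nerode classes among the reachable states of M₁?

5

Reachable states from the start: {q0,q2,q4,q5,q6,q7,q9,q10}. Unreachable: {q1,q3,q8} — drop them.
P0 = {q0,q4,q5,q9} | {q2,q6,q7,q10}.
On input R, block {q0,q4,q5,q9} splits into {q0,q4,q9} and {q5}.
Refine {q0,q4,q9} on symbol L: members go to different blocks, giving {q4,q9} and {q0}.
On input L, block {q2,q6,q7,q10} splits into {q2,q6} and {q7,q10}.
The partition is now stable with 5 blocks: {q4,q9} | {q2,q6} | {q5} | {q0} | {q7,q10}.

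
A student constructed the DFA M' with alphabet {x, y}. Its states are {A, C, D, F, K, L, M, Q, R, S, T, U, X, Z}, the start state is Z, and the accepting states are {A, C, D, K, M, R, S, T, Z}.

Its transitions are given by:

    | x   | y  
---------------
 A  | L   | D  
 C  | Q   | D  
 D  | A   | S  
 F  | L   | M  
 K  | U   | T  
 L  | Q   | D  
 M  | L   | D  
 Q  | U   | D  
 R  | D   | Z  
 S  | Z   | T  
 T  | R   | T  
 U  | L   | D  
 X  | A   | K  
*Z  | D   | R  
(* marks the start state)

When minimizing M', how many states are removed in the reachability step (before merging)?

5

No path from Z leads to C, F, K, M, X; the other 9 states are all reachable.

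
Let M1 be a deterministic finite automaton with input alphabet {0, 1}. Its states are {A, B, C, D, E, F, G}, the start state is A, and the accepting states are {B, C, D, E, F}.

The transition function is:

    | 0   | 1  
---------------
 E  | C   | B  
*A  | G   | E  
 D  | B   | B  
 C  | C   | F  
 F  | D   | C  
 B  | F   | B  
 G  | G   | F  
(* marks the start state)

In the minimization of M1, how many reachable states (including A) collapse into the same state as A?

2

Every state is reachable, so we keep all 7.
Initial partition by acceptance: {B,C,D,E,F} | {A,G}.
Stable partition: {B,C,D,E,F} | {A,G} — 2 equivalence classes.
The equivalence class containing A is {A,G}, of size 2.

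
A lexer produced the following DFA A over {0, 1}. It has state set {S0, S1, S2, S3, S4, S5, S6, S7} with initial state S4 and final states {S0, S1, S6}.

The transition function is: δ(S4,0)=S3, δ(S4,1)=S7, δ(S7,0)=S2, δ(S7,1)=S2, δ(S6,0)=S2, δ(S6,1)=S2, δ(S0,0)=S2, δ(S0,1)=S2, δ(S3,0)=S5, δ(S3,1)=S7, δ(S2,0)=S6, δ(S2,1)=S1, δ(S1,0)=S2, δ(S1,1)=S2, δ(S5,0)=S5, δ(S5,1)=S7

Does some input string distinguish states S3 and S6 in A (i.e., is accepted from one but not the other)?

Yes

First remove the unreachable states {S0}; 7 states remain.
P0 = {S1,S6} | {S2,S3,S4,S5,S7}.
On input 0, block {S2,S3,S4,S5,S7} splits into {S3,S4,S5,S7} and {S2}.
Split {S3,S4,S5,S7} by δ(·,0) → {S3,S4,S5} and {S7}.
The partition is now stable with 4 blocks: {S1,S6} | {S3,S4,S5} | {S2} | {S7}.
S3 and S6 end up in different blocks, so they are distinguishable. For instance, the string 'ε' is accepted from only S6.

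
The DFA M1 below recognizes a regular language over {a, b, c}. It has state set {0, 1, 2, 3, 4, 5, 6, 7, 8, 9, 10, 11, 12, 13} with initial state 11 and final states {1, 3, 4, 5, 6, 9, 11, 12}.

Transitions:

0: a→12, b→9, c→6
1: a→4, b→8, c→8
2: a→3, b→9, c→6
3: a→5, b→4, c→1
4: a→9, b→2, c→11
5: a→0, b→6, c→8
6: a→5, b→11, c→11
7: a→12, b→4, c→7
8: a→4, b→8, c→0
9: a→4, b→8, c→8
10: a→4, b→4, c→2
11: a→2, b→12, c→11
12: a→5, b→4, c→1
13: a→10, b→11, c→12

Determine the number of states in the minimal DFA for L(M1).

States {7,10,13} cannot be reached from the start state, so discard them.
P0 = {1,3,4,5,6,9,11,12} | {0,2,8}.
Refine {1,3,4,5,6,9,11,12} on symbol a: members go to different blocks, giving {1,3,4,6,9,12} and {5,11}.
Refine {1,3,4,6,9,12} on symbol a: members go to different blocks, giving {1,4,9} and {3,6,12}.
On input c, block {1,4,9} splits into {1,9} and {4}.
On input a, block {0,2,8} splits into {0,2} and {8}.
Split {5,11} by δ(·,c) → {5} and {11}.
On input b, block {3,6,12} splits into {3,12} and {6}.
The partition is now stable with 8 blocks: {1,9} | {0,2} | {5} | {3,12} | {4} | {8} | {11} | {6}.

8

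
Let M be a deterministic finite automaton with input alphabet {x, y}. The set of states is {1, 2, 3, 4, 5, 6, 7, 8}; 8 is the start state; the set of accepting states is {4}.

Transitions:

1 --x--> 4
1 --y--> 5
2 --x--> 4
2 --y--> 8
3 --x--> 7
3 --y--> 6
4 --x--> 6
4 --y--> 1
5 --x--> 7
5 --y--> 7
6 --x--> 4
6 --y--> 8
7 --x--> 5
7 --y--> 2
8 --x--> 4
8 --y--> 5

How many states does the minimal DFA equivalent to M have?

States {3} cannot be reached from the start state, so discard them.
P0 = {4} | {1,2,5,6,7,8}.
Refine {1,2,5,6,7,8} on symbol x: members go to different blocks, giving {1,2,6,8} and {5,7}.
On input y, block {1,2,6,8} splits into {1,8} and {2,6}.
Split {5,7} by δ(·,y) → {5} and {7}.
No further refinement is possible. Final partition (5 blocks): {4} | {1,8} | {5} | {2,6} | {7}.

5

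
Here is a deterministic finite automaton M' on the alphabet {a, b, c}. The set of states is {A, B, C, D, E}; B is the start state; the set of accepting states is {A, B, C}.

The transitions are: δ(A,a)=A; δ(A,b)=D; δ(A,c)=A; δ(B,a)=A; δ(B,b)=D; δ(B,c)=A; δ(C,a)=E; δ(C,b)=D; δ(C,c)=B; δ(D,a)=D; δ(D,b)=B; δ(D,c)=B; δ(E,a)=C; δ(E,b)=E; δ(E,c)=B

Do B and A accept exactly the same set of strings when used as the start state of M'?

Yes

First remove the unreachable states {C,E}; 3 states remain.
Start with accepting vs non-accepting: {A,B} | {D}.
Stable partition: {A,B} | {D} — 2 equivalence classes.
B and A lie in the same block of the stable partition, so they are equivalent — no string distinguishes them.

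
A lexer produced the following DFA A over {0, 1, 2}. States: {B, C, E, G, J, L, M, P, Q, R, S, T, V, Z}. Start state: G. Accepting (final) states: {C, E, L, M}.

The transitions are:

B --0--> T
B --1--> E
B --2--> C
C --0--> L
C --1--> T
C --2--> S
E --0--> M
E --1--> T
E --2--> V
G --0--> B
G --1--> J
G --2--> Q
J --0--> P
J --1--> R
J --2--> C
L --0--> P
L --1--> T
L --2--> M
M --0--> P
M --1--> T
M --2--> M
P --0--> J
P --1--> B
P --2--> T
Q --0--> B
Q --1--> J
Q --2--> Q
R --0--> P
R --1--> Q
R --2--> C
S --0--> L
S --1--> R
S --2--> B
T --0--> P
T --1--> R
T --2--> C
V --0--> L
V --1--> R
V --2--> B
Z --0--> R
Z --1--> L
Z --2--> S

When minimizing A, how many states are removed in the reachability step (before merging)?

1

Starting at G and following transitions, the reachable set is {B, C, E, G, J, L, M, P, Q, R, S, T, V}. That leaves Z unreachable — 1 in total.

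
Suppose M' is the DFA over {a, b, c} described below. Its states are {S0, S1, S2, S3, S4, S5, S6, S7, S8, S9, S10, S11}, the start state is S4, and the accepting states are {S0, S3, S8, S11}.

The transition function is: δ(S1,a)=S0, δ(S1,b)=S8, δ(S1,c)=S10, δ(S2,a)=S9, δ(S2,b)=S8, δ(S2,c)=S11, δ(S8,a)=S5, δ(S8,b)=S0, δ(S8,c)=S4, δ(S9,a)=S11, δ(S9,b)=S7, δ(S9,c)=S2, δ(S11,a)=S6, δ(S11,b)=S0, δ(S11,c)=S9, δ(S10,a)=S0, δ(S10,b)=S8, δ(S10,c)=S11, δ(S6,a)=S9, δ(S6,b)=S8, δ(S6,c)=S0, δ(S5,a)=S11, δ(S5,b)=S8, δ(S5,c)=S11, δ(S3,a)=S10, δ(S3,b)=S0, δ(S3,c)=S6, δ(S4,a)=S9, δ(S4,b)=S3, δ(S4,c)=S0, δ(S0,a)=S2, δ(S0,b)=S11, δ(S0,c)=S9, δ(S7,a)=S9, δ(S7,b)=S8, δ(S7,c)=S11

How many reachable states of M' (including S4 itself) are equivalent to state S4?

Reachable states from the start: {S0,S2,S3,S4,S5,S6,S7,S8,S9,S10,S11}. Unreachable: {S1} — drop them.
Start with accepting vs non-accepting: {S0,S3,S8,S11} | {S2,S4,S5,S6,S7,S9,S10}.
On input a, block {S2,S4,S5,S6,S7,S9,S10} splits into {S2,S4,S6,S7} and {S5,S9,S10}.
Split {S0,S3,S8,S11} by δ(·,a) → {S0,S11} and {S3,S8}.
Refine {S5,S9,S10} on symbol b: members go to different blocks, giving {S5,S10} and {S9}.
No further refinement is possible. Final partition (5 blocks): {S0,S11} | {S2,S4,S6,S7} | {S5,S10} | {S3,S8} | {S9}.
State S4 belongs to the block {S2,S4,S6,S7}, which has 4 states.

4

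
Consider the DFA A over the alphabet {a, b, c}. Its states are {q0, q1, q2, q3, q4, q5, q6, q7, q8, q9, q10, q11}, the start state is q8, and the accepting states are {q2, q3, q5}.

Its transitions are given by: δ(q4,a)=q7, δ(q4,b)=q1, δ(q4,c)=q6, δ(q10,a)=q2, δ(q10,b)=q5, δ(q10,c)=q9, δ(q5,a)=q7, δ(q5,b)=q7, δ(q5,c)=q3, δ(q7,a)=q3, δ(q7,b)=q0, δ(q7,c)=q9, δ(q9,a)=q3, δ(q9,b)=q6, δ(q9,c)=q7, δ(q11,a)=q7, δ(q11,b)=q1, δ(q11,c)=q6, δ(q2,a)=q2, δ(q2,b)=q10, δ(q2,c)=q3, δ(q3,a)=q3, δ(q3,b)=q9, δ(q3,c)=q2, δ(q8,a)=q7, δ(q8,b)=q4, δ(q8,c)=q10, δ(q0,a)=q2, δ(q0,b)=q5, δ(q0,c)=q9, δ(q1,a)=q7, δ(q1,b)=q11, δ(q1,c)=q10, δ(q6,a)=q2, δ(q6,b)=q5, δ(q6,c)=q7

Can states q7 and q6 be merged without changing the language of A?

Initial partition by acceptance: {q2,q3,q5} | {q0,q1,q4,q6,q7,q8,q9,q10,q11}.
Refine {q2,q3,q5} on symbol a: members go to different blocks, giving {q2,q3} and {q5}.
Split {q0,q1,q4,q6,q7,q8,q9,q10,q11} by δ(·,a) → {q0,q6,q7,q9,q10} and {q1,q4,q8,q11}.
Split {q0,q6,q7,q9,q10} by δ(·,b) → {q0,q6,q10} and {q7,q9}.
Refine {q2,q3} on symbol b: members go to different blocks, giving {q2} and {q3}.
The partition is now stable with 6 blocks: {q2} | {q0,q6,q10} | {q5} | {q1,q4,q8,q11} | {q7,q9} | {q3}.
q7 and q6 end up in different blocks, so they are distinguishable. For instance, the string 'b' is accepted from only q6.

No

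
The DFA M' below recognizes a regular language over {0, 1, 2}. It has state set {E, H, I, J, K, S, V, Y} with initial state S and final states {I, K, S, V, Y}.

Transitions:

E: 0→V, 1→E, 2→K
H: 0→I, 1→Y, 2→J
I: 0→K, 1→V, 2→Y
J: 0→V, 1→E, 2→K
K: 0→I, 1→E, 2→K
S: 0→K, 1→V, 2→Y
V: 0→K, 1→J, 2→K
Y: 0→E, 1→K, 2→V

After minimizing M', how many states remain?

5

Reachable states from the start: {E,I,J,K,S,V,Y}. Unreachable: {H} — drop them.
P0 = {I,K,S,V,Y} | {E,J}.
Split {I,K,S,V,Y} by δ(·,0) → {I,K,S,V} and {Y}.
Split {I,K,S,V} by δ(·,1) → {K,V} and {I,S}.
On input 0, block {K,V} splits into {V} and {K}.
The partition is now stable with 5 blocks: {V} | {E,J} | {Y} | {I,S} | {K}.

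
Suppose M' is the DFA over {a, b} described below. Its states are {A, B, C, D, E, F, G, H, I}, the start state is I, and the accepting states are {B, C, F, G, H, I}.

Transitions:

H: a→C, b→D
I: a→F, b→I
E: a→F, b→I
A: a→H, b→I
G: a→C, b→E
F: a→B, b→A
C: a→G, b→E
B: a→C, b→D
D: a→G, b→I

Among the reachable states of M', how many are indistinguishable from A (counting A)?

Start with accepting vs non-accepting: {B,C,F,G,H,I} | {A,D,E}.
On input b, block {B,C,F,G,H,I} splits into {B,C,F,G,H} and {I}.
The partition is now stable with 3 blocks: {B,C,F,G,H} | {A,D,E} | {I}.
State A belongs to the block {A,D,E}, which has 3 states.

3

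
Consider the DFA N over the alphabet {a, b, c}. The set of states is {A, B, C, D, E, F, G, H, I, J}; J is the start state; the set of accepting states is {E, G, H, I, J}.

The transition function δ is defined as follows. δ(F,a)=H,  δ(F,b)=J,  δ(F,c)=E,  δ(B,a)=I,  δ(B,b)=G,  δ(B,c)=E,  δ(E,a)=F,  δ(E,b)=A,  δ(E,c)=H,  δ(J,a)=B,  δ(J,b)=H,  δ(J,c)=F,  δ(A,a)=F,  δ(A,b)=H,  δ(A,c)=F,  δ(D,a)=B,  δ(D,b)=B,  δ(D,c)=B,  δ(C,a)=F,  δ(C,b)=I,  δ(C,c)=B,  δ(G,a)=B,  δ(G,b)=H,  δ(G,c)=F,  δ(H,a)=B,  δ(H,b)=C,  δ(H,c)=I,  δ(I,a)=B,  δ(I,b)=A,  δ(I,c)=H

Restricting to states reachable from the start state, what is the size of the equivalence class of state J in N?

States {D} cannot be reached from the start state, so discard them.
Start with accepting vs non-accepting: {E,G,H,I,J} | {A,B,C,F}.
Refine {E,G,H,I,J} on symbol b: members go to different blocks, giving {E,H,I} and {G,J}.
Refine {A,B,C,F} on symbol a: members go to different blocks, giving {A,C} and {B,F}.
Stable partition: {E,H,I} | {A,C} | {G,J} | {B,F} — 4 equivalence classes.
State J belongs to the block {G,J}, which has 2 states.

2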